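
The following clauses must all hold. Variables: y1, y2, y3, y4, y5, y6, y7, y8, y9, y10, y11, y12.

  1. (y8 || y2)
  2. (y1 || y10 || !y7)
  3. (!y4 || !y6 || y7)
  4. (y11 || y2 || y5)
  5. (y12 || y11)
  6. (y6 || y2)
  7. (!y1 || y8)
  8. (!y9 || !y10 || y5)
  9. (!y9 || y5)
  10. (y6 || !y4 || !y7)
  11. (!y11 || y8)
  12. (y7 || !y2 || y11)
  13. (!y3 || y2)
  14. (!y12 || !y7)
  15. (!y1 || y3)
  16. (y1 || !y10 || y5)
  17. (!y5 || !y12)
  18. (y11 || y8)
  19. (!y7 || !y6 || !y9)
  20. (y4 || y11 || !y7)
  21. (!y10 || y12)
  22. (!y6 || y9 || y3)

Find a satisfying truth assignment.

y1 = T, y2 = T, y3 = T, y4 = T, y5 = F, y6 = T, y7 = T, y8 = T, y9 = F, y10 = F, y11 = T, y12 = F

y8 occurs only positively in the remaining clauses — set y8 = True.
Branch on y1: take y1 = True.
  then y3 is forced to True.
  then y2 is forced to True.
Branch on y4: take y4 = True.
The remaining clauses are satisfied by y5 = False, y6 = True, y7 = True, y9 = False, y10 = False, y11 = True, y12 = False.
Every clause has at least one true literal under this assignment.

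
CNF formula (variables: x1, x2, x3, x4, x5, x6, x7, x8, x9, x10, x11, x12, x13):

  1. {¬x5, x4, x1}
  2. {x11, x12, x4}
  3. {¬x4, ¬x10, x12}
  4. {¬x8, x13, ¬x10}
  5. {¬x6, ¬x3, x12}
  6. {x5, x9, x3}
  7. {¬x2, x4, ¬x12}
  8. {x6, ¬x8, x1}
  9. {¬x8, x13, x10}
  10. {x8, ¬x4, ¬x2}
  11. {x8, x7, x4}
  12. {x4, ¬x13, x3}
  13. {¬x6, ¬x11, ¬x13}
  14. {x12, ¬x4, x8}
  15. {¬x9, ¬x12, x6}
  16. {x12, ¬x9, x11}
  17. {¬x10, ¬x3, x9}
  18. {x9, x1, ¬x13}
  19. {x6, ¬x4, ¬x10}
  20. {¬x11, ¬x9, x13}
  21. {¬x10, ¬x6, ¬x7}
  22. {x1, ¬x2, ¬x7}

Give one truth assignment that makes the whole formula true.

x1=T, x2=T, x3=F, x4=T, x5=T, x6=F, x7=F, x8=T, x9=F, x10=F, x11=F, x12=T, x13=T

Check each clause:
  1. {¬x5, x1, x4} — x1 is true.
  2. {x4, x11, x12} — x12 is true.
  3. {x12, ¬x4, ¬x10} — x12 is true.
  4. {¬x10, ¬x8, x13} — x13 is true.
  5. {¬x3, x12, ¬x6} — ¬x6 is true.
  6. {x3, x5, x9} — x5 is true.
  7. {¬x12, x4, ¬x2} — x4 is true.
  8. {¬x8, x6, x1} — x1 is true.
  9. {¬x8, x10, x13} — x13 is true.
  10. {x8, ¬x4, ¬x2} — x8 is true.
  11. {x4, x8, x7} — x8 is true.
  12. {¬x13, x3, x4} — x4 is true.
  13. {¬x13, ¬x11, ¬x6} — ¬x6 is true.
  14. {¬x4, x12, x8} — x8 is true.
  15. {x6, ¬x12, ¬x9} — ¬x9 is true.
  16. {x12, ¬x9, x11} — x12 is true.
  17. {¬x10, x9, ¬x3} — ¬x3 is true.
  18. {¬x13, x9, x1} — x1 is true.
  19. {¬x10, x6, ¬x4} — ¬x10 is true.
  20. {x13, ¬x11, ¬x9} — ¬x11 is true.
  21. {¬x10, ¬x7, ¬x6} — ¬x7 is true.
  22. {x1, ¬x7, ¬x2} — x1 is true.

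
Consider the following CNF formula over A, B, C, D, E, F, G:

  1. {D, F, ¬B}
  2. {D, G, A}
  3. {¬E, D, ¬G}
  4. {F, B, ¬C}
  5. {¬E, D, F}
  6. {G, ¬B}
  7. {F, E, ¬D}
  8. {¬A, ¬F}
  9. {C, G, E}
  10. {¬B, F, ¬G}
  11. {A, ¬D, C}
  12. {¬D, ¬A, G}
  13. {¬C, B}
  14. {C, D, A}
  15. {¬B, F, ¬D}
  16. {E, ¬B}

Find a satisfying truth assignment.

A = 1, B = 0, C = 0, D = 1, E = 1, F = 0, G = 1

Branch on A: take A = True.
  then F is forced to False.
For the remaining variables, B = False, C = False, D = True, E = True, G = True works.
Check each clause:
  1. {D, ¬B, F} — D is true.
  2. {D, A, G} — A is true.
  3. {¬E, ¬G, D} — D is true.
  4. {B, F, ¬C} — ¬C is true.
  5. {F, D, ¬E} — D is true.
  6. {¬B, G} — ¬B is true.
  7. {E, F, ¬D} — E is true.
  8. {¬F, ¬A} — ¬F is true.
  9. {C, G, E} — E is true.
  10. {F, ¬G, ¬B} — ¬B is true.
  11. {C, A, ¬D} — A is true.
  12. {G, ¬A, ¬D} — G is true.
  13. {B, ¬C} — ¬C is true.
  14. {A, C, D} — A is true.
  15. {¬B, ¬D, F} — ¬B is true.
  16. {¬B, E} — E is true.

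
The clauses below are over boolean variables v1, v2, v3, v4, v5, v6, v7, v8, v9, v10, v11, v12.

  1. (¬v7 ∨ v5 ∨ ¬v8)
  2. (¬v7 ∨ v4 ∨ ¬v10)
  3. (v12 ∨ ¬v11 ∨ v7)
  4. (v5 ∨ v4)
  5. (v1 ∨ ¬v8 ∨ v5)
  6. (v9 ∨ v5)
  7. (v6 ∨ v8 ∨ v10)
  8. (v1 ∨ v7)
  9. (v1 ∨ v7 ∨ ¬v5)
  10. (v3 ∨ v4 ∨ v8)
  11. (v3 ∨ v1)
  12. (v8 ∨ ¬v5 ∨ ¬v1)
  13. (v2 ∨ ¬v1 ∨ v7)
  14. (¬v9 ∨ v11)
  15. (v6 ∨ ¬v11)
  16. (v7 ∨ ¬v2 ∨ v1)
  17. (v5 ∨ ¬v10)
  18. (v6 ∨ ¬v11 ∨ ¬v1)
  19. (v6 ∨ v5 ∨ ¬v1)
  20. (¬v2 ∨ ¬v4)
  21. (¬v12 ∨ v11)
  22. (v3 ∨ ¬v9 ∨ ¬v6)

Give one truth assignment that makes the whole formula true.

v1 = T  v2 = T  v3 = F  v4 = F  v5 = T  v6 = F  v7 = F  v8 = T  v9 = F  v10 = T  v11 = F  v12 = F

Check each clause:
  1. (¬v7 ∨ ¬v8 ∨ v5) — ¬v7 is true.
  2. (¬v7 ∨ v4 ∨ ¬v10) — ¬v7 is true.
  3. (¬v11 ∨ v7 ∨ v12) — ¬v11 is true.
  4. (v4 ∨ v5) — v5 is true.
  5. (v5 ∨ ¬v8 ∨ v1) — v1 is true.
  6. (v9 ∨ v5) — v5 is true.
  7. (v8 ∨ v10 ∨ v6) — v8 is true.
  8. (v1 ∨ v7) — v1 is true.
  9. (v7 ∨ ¬v5 ∨ v1) — v1 is true.
  10. (v4 ∨ v8 ∨ v3) — v8 is true.
  11. (v1 ∨ v3) — v1 is true.
  12. (¬v5 ∨ ¬v1 ∨ v8) — v8 is true.
  13. (v2 ∨ ¬v1 ∨ v7) — v2 is true.
  14. (¬v9 ∨ v11) — ¬v9 is true.
  15. (v6 ∨ ¬v11) — ¬v11 is true.
  16. (v7 ∨ v1 ∨ ¬v2) — v1 is true.
  17. (v5 ∨ ¬v10) — v5 is true.
  18. (¬v11 ∨ ¬v1 ∨ v6) — ¬v11 is true.
  19. (v6 ∨ v5 ∨ ¬v1) — v5 is true.
  20. (¬v2 ∨ ¬v4) — ¬v4 is true.
  21. (v11 ∨ ¬v12) — ¬v12 is true.
  22. (¬v9 ∨ ¬v6 ∨ v3) — ¬v6 is true.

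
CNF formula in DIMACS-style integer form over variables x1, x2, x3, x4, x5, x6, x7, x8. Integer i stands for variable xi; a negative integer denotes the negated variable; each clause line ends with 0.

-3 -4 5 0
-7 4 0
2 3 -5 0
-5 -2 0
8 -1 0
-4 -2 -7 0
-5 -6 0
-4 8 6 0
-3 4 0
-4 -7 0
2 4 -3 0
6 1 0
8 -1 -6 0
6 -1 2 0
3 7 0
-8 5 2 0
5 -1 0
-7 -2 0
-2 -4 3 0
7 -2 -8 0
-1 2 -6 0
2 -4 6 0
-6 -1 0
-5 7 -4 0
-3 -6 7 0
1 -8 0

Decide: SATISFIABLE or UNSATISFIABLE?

x2 = True:
  propagation gives x5=False, x1=False, x6=True, x7=False; an empty clause results — contradiction.
x2 = False:
  x6 = True:
    x3 = True:
      propagation gives x4=False; contradiction.
    x3 = False:
      propagation gives x7=True, x4=True; contradiction.
  x6 = False:
    propagation gives x1=True; an empty clause results — contradiction.
Every branch closes, so no satisfying assignment exists.

UNSATISFIABLE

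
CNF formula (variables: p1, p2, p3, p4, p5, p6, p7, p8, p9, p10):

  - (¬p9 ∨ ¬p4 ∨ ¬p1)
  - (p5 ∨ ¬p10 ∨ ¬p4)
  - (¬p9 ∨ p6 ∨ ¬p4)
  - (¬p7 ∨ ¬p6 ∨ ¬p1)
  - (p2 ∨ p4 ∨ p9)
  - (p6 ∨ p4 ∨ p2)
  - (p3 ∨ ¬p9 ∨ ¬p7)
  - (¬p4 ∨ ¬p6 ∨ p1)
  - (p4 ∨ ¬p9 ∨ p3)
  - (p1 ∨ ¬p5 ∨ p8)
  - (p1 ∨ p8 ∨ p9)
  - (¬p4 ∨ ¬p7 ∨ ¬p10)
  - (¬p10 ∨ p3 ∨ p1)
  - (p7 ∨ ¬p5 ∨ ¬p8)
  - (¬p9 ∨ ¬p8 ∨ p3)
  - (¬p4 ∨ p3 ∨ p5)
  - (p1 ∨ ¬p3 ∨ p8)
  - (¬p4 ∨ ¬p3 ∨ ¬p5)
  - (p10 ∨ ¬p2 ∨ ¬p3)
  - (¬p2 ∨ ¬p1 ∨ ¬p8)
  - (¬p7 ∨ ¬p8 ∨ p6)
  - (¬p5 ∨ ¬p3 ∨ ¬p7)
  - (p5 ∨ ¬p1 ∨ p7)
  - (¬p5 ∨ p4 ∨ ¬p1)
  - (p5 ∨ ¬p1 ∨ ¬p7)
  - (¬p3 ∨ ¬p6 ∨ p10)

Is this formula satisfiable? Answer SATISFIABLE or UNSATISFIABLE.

SATISFIABLE

Set p1 = True and propagate.
The remaining clauses are satisfied by p2 = False, p3 = False, p4 = True, p5 = True, p6 = False, p7 = False, p8 = False, p9 = False, p10 = False.
Every clause has at least one true literal under this assignment.
So p1=True  p2=False  p3=False  p4=True  p5=True  p6=False  p7=False  p8=False  p9=False  p10=False is a satisfying assignment.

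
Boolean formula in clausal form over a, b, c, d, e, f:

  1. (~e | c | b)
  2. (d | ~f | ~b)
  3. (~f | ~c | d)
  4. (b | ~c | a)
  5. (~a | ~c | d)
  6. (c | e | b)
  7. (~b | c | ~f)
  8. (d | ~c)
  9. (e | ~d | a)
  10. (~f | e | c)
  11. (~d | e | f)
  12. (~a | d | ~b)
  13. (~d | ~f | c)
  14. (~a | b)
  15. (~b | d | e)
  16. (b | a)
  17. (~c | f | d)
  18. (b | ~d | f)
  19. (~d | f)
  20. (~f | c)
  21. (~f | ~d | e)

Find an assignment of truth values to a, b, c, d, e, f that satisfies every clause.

a=F, b=T, c=T, d=T, e=T, f=T

Try a = False.
  then b is forced to True.
Set c = True and propagate.
  then d is forced to True.
  then e is forced to True.
  then f is forced to True.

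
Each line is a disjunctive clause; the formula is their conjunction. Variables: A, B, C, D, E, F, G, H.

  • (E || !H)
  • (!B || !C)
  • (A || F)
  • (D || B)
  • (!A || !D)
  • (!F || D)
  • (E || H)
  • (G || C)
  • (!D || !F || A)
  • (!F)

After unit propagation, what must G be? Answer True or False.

(!F) stands alone — F = False.
(A || F) with F = False leaves only A, so A = True.
From (!A || !D) and A = True: D = False.
(B || D): since D = False, the clause reduces to (B). B = True.
From (!B || !C) and B = True: C = False.
(C || G): since C = False, the clause reduces to (G). G = True.

True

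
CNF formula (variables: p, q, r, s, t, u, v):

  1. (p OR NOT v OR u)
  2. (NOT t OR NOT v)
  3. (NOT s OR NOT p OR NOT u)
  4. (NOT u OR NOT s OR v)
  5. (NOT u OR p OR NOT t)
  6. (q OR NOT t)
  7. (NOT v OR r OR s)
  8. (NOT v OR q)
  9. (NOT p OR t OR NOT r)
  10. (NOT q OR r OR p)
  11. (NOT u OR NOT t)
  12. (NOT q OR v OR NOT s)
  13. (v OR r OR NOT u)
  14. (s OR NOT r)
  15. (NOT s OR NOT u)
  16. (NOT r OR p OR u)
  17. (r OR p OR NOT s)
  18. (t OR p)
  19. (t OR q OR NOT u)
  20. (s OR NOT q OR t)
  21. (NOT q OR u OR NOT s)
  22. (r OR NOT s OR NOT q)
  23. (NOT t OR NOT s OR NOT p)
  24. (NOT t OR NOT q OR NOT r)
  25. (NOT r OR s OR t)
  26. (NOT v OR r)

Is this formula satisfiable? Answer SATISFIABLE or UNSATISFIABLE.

Branch on p: take p = True.
For the remaining variables, q = True, r = False, s = False, t = True, u = False, v = False works.
So p=True, q=True, r=False, s=False, t=True, u=False, v=False is a satisfying assignment.

SATISFIABLE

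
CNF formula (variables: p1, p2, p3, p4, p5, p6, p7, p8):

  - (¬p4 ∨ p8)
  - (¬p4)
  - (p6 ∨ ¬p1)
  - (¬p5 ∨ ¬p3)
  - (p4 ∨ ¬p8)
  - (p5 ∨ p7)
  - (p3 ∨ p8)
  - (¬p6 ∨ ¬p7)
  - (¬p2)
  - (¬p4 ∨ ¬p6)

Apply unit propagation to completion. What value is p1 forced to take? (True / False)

(¬p4) is a unit clause: p4 = False.
In (¬p8 ∨ p4), p4 is now false; ¬p8 must hold, so p8 = False.
In (p8 ∨ p3), p8 is now false; p3 must hold, so p3 = True.
(¬p5 ∨ ¬p3): since p3 = True, the clause reduces to (¬p5). p5 = False.
(p5 ∨ p7): since p5 = False, the clause reduces to (p7). p7 = True.
(¬p6 ∨ ¬p7): since p7 = True, the clause reduces to (¬p6). p6 = False.
(¬p1 ∨ p6) with p6 = False leaves only ¬p1, so p1 = False.

False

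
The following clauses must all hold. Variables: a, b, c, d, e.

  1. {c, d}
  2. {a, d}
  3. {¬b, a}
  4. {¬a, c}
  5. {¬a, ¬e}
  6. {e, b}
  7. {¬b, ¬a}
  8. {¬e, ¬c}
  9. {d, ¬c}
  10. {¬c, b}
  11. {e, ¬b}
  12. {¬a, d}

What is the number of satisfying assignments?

1

Satisfying assignments:
  a=F b=F c=F d=T e=T
Count: 1.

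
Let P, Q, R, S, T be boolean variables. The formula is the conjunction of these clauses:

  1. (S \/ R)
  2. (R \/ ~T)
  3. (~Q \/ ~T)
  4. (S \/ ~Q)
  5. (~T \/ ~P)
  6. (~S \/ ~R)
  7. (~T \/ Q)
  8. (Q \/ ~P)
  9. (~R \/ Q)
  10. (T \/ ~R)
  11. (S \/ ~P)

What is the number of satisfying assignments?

Satisfying assignments:
  P=F Q=F R=F S=T T=F
  P=F Q=T R=F S=T T=F
  P=T Q=T R=F S=T T=F
Count: 3.

3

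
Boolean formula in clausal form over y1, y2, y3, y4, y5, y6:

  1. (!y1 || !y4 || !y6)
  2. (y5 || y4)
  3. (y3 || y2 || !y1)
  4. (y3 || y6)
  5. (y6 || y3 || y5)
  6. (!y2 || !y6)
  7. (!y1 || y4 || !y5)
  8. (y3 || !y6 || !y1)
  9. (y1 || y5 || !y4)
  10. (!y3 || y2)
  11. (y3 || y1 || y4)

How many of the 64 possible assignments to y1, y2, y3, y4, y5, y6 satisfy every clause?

Satisfying assignments:
  y1=0 y2=0 y3=0 y4=1 y5=1 y6=1
  y1=0 y2=1 y3=1 y4=0 y5=1 y6=0
  y1=0 y2=1 y3=1 y4=1 y5=1 y6=0
  y1=1 y2=1 y3=1 y4=1 y5=0 y6=0
  y1=1 y2=1 y3=1 y4=1 y5=1 y6=0
Count: 5.

5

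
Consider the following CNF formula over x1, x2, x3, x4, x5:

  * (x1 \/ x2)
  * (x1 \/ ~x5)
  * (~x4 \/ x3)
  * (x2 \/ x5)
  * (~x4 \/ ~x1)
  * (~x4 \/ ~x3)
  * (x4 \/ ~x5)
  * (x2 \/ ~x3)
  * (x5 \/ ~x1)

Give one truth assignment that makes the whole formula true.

x1=False, x2=True, x3=False, x4=False, x5=False

Check each clause:
  1. (x1 \/ x2) — x2 is true.
  2. (~x5 \/ x1) — ~x5 is true.
  3. (x3 \/ ~x4) — ~x4 is true.
  4. (x5 \/ x2) — x2 is true.
  5. (~x4 \/ ~x1) — ~x4 is true.
  6. (~x3 \/ ~x4) — ~x4 is true.
  7. (x4 \/ ~x5) — ~x5 is true.
  8. (~x3 \/ x2) — x2 is true.
  9. (x5 \/ ~x1) — ~x1 is true.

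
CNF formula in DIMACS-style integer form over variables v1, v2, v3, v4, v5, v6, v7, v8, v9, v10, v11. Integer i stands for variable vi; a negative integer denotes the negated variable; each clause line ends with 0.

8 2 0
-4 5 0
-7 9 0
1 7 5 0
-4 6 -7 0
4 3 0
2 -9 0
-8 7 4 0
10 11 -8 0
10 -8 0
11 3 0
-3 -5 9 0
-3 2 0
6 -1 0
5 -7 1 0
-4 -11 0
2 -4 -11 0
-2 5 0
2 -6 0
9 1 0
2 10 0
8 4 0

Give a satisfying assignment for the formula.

v1=True, v2=True, v3=True, v4=False, v5=True, v6=True, v7=True, v8=True, v9=True, v10=True, v11=False

Check each clause:
  1. (v2 | v8) — v8 is true.
  2. (~v4 | v5) — ~v4 is true.
  3. (v9 | ~v7) — v9 is true.
  4. (v7 | v1 | v5) — v1 is true.
  5. (~v7 | v6 | ~v4) — ~v4 is true.
  6. (v4 | v3) — v3 is true.
  7. (~v9 | v2) — v2 is true.
  8. (~v8 | v4 | v7) — v7 is true.
  9. (v11 | v10 | ~v8) — v10 is true.
  10. (v10 | ~v8) — v10 is true.
  11. (v11 | v3) — v3 is true.
  12. (~v5 | ~v3 | v9) — v9 is true.
  13. (~v3 | v2) — v2 is true.
  14. (v6 | ~v1) — v6 is true.
  15. (~v7 | v5 | v1) — v1 is true.
  16. (~v11 | ~v4) — ~v4 is true.
  17. (~v11 | v2 | ~v4) — v2 is true.
  18. (~v2 | v5) — v5 is true.
  19. (v2 | ~v6) — v2 is true.
  20. (v9 | v1) — v1 is true.
  21. (v10 | v2) — v2 is true.
  22. (v4 | v8) — v8 is true.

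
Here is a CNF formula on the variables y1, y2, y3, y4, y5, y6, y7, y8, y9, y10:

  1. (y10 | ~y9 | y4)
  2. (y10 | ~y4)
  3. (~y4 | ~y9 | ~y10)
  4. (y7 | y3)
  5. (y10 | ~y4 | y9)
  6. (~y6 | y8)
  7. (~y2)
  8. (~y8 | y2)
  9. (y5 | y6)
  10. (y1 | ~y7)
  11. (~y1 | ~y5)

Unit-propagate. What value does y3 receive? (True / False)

True

(~y2) is a unit clause: y2 = False.
(y2 | ~y8) with y2 = False leaves only ~y8, so y8 = False.
(~y6 | y8): since y8 = False, the clause reduces to (~y6). y6 = False.
(y6 | y5) with y6 = False leaves only y5, so y5 = True.
(~y1 | ~y5): since y5 = True, the clause reduces to (~y1). y1 = False.
(~y7 | y1) with y1 = False leaves only ~y7, so y7 = False.
(y3 | y7): since y7 = False, the clause reduces to (y3). y3 = True.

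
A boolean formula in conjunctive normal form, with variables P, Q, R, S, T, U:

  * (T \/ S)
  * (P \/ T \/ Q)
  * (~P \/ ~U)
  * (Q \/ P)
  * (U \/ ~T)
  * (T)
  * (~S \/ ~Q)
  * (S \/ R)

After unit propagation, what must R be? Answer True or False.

Unit clause (T) sets T = True.
In (U \/ ~T), ~T is now false; U must hold, so U = True.
(~P \/ ~U): since U = True, the clause reduces to (~P). P = False.
In (Q \/ P), P is now false; Q must hold, so Q = True.
From (~S \/ ~Q) and Q = True: S = False.
(R \/ S) with S = False leaves only R, so R = True.

True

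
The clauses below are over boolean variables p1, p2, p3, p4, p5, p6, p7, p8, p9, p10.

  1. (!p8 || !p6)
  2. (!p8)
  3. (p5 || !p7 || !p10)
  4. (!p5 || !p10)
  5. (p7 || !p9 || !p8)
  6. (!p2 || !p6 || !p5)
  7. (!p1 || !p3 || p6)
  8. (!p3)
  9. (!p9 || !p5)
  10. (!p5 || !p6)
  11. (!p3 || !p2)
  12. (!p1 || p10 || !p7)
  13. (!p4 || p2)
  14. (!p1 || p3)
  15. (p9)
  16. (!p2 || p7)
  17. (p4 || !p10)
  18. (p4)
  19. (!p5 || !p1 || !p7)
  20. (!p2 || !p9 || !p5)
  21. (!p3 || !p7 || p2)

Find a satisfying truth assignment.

p1=F, p2=T, p3=F, p4=T, p5=F, p6=F, p7=T, p8=F, p9=T, p10=F

Unit propagation: (!p8) forces p8 = False.
The clause (!p3) is unit: p3 must be False.
(!p1) is a unit clause, so p1 = False.
Unit propagation: (p9) forces p9 = True.
Unit propagation: (!p5) forces p5 = False.
The clause (p4) is unit: p4 must be True.
The clause (p2) is unit: p2 must be True.
(p7) is a unit clause, so p7 = True.
The clause (!p10) is unit: p10 must be False.
p6 is now unconstrained; take p6 = False.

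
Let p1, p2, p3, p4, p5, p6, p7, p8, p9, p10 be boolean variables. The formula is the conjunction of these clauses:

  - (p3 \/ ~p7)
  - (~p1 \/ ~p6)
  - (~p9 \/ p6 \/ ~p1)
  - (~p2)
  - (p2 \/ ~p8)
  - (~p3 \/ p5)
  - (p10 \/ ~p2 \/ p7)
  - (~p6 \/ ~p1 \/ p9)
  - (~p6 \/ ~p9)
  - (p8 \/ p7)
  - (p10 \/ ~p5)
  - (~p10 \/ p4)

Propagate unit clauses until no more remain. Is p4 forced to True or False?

Unit clause (~p2) sets p2 = False.
In (~p8 \/ p2), p2 is now false; ~p8 must hold, so p8 = False.
(p7 \/ p8) with p8 = False leaves only p7, so p7 = True.
From (p3 \/ ~p7) and p7 = True: p3 = True.
In (~p3 \/ p5), ~p3 is now false; p5 must hold, so p5 = True.
(~p5 \/ p10): since p5 = True, the clause reduces to (p10). p10 = True.
In (~p10 \/ p4), ~p10 is now false; p4 must hold, so p4 = True.

True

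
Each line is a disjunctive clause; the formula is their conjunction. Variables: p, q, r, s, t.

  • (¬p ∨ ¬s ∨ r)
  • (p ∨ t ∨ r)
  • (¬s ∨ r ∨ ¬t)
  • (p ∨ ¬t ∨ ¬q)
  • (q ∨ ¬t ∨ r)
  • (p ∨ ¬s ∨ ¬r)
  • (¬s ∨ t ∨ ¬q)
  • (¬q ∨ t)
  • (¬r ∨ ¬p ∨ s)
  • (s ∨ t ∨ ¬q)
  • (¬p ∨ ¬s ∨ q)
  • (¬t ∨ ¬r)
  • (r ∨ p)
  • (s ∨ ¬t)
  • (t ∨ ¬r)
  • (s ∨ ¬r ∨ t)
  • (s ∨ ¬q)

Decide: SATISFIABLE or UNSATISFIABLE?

SATISFIABLE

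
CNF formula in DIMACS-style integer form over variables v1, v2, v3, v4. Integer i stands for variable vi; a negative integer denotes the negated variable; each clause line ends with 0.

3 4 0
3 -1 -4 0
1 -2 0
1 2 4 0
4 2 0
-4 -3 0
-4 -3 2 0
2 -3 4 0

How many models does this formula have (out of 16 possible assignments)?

The models are:
  v1=0 v2=0 v3=0 v4=1
  v1=1 v2=1 v3=1 v4=0
Count: 2.

2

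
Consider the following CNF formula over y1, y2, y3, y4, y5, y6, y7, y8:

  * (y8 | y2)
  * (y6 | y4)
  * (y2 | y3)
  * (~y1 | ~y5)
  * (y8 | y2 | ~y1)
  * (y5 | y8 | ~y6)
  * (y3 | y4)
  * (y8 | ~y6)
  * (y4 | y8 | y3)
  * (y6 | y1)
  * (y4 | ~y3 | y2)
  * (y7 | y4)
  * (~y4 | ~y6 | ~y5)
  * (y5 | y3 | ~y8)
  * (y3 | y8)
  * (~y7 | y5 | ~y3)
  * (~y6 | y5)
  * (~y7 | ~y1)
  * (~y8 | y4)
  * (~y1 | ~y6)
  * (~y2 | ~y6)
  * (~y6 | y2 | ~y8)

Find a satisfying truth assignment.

y1=True, y2=True, y3=True, y4=True, y5=False, y6=False, y7=False, y8=True

Branch on y1: take y1 = True.
  then y5 is forced to False.
  then y6 is forced to False.
  then y4 is forced to True.
  then y7 is forced to False.
Set y2 = True and propagate.
Try y3 = True.
y8 is now unconstrained; take y8 = True.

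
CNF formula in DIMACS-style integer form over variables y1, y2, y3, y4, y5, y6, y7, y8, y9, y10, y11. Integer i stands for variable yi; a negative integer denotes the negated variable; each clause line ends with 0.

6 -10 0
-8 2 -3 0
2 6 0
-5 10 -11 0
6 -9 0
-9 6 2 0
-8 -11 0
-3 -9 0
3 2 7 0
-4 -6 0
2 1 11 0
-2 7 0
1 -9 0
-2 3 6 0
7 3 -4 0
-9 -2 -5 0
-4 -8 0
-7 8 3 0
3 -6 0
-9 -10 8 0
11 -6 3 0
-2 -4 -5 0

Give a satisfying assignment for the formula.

y1 = F, y2 = T, y3 = T, y4 = F, y5 = F, y6 = T, y7 = T, y8 = F, y9 = F, y10 = T, y11 = F

Pure literal: y4 appears only negated; assign y4 = False.
Pure literal: y5 appears only negated; assign y5 = False.
Try y1 = False.
  then y9 is forced to False.
For the remaining variables, y2 = True, y3 = True, y6 = True, y7 = True, y8 = False, y10 = True, y11 = False works.
Check each clause:
  1. (y6 OR NOT y10) — y6 is true.
  2. (NOT y8 OR y2 OR NOT y3) — NOT y8 is true.
  3. (y2 OR y6) — y2 is true.
  4. (y10 OR NOT y5 OR NOT y11) — y10 is true.
  5. (y6 OR NOT y9) — y6 is true.
  6. (NOT y9 OR y6 OR y2) — y2 is true.
  7. (NOT y11 OR NOT y8) — NOT y8 is true.
  8. (NOT y3 OR NOT y9) — NOT y9 is true.
  9. (y3 OR y7 OR y2) — y2 is true.
  10. (NOT y6 OR NOT y4) — NOT y4 is true.
  11. (y11 OR y2 OR y1) — y2 is true.
  12. (NOT y2 OR y7) — y7 is true.
  13. (y1 OR NOT y9) — NOT y9 is true.
  14. (y6 OR y3 OR NOT y2) — y3 is true.
  15. (y3 OR NOT y4 OR y7) — y3 is true.
  16. (NOT y2 OR NOT y9 OR NOT y5) — NOT y5 is true.
  17. (NOT y4 OR NOT y8) — NOT y8 is true.
  18. (y8 OR y3 OR NOT y7) — y3 is true.
  19. (y3 OR NOT y6) — y3 is true.
  20. (NOT y10 OR NOT y9 OR y8) — NOT y9 is true.
  21. (NOT y6 OR y11 OR y3) — y3 is true.
  22. (NOT y5 OR NOT y4 OR NOT y2) — NOT y5 is true.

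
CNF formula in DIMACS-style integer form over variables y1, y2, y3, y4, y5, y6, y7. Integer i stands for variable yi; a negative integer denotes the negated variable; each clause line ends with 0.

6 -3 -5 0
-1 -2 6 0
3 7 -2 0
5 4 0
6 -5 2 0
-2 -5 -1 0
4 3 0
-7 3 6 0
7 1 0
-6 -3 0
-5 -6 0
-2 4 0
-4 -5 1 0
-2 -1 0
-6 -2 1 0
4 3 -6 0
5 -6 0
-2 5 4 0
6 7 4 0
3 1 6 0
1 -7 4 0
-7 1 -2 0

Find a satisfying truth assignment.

Try y1 = False.
  then y7 is forced to True.
  then y4 is forced to True.
  then y5 is forced to False.
  then y6 is forced to False.
  then y3 is forced to True.
  then y2 is forced to False.
Check each clause:
  1. (NOT y5 OR NOT y3 OR y6) — NOT y5 is true.
  2. (NOT y2 OR NOT y1 OR y6) — NOT y1 is true.
  3. (y3 OR y7 OR NOT y2) — y3 is true.
  4. (y5 OR y4) — y4 is true.
  5. (NOT y5 OR y6 OR y2) — NOT y5 is true.
  6. (NOT y5 OR NOT y1 OR NOT y2) — NOT y5 is true.
  7. (y3 OR y4) — y3 is true.
  8. (y3 OR y6 OR NOT y7) — y3 is true.
  9. (y7 OR y1) — y7 is true.
  10. (NOT y3 OR NOT y6) — NOT y6 is true.
  11. (NOT y6 OR NOT y5) — NOT y6 is true.
  12. (NOT y2 OR y4) — y4 is true.
  13. (NOT y5 OR NOT y4 OR y1) — NOT y5 is true.
  14. (NOT y1 OR NOT y2) — NOT y2 is true.
  15. (NOT y2 OR y1 OR NOT y6) — NOT y6 is true.
  16. (y3 OR NOT y6 OR y4) — NOT y6 is true.
  17. (NOT y6 OR y5) — NOT y6 is true.
  18. (y4 OR NOT y2 OR y5) — y4 is true.
  19. (y6 OR y4 OR y7) — y4 is true.
  20. (y1 OR y6 OR y3) — y3 is true.
  21. (y1 OR y4 OR NOT y7) — y4 is true.
  22. (NOT y2 OR y1 OR NOT y7) — NOT y2 is true.

y1=False, y2=False, y3=True, y4=True, y5=False, y6=False, y7=True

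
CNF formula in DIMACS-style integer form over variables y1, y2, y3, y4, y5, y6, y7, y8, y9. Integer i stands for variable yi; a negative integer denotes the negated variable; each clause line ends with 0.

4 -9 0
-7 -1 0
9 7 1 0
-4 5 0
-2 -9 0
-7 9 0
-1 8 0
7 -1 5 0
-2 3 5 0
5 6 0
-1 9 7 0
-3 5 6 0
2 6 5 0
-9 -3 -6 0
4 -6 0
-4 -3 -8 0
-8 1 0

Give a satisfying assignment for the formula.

y1=True, y2=False, y3=False, y4=True, y5=True, y6=True, y7=False, y8=True, y9=True

Pure literal: y5 appears only positively; assign y5 = True.
Branch on y1: take y1 = True.
  then y7 is forced to False.
  then y8 is forced to True.
  then y9 is forced to True.
  then y4 is forced to True.
  then y2 is forced to False.
  then y3 is forced to False.
y6 is now unconstrained; take y6 = True.
Check each clause:
  1. (¬y9 ∨ y4) — y4 is true.
  2. (¬y7 ∨ ¬y1) — ¬y7 is true.
  3. (y1 ∨ y9 ∨ y7) — y1 is true.
  4. (¬y4 ∨ y5) — y5 is true.
  5. (¬y9 ∨ ¬y2) — ¬y2 is true.
  6. (¬y7 ∨ y9) — y9 is true.
  7. (y8 ∨ ¬y1) — y8 is true.
  8. (¬y1 ∨ y5 ∨ y7) — y5 is true.
  9. (¬y2 ∨ y3 ∨ y5) — y5 is true.
  10. (y6 ∨ y5) — y5 is true.
  11. (y9 ∨ ¬y1 ∨ y7) — y9 is true.
  12. (y5 ∨ y6 ∨ ¬y3) — ¬y3 is true.
  13. (y6 ∨ y2 ∨ y5) — y5 is true.
  14. (¬y3 ∨ ¬y9 ∨ ¬y6) — ¬y3 is true.
  15. (¬y6 ∨ y4) — y4 is true.
  16. (¬y4 ∨ ¬y8 ∨ ¬y3) — ¬y3 is true.
  17. (¬y8 ∨ y1) — y1 is true.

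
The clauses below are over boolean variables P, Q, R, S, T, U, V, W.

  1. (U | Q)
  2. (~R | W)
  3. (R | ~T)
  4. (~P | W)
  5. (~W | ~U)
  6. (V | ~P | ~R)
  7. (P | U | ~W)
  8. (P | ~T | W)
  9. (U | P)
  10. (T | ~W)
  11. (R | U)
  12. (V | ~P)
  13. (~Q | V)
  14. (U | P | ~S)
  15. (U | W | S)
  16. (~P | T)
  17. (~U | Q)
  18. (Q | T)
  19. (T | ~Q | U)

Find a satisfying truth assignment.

P=0, Q=1, R=0, S=0, T=0, U=1, V=1, W=0

V occurs only positively in the remaining clauses — set V = True.
Branch on P: take P = False.
  then U is forced to True.
  then W is forced to False.
  then R is forced to False.
  then T is forced to False.
  then Q is forced to True.
S is now unconstrained; take S = False.
Check each clause:
  1. (Q | U) — Q is true.
  2. (W | ~R) — ~R is true.
  3. (~T | R) — ~T is true.
  4. (W | ~P) — ~P is true.
  5. (~W | ~U) — ~W is true.
  6. (V | ~P | ~R) — ~R is true.
  7. (~W | P | U) — ~W is true.
  8. (W | ~T | P) — ~T is true.
  9. (U | P) — U is true.
  10. (T | ~W) — ~W is true.
  11. (R | U) — U is true.
  12. (~P | V) — ~P is true.
  13. (~Q | V) — V is true.
  14. (~S | U | P) — ~S is true.
  15. (U | S | W) — U is true.
  16. (~P | T) — ~P is true.
  17. (~U | Q) — Q is true.
  18. (Q | T) — Q is true.
  19. (~Q | U | T) — U is true.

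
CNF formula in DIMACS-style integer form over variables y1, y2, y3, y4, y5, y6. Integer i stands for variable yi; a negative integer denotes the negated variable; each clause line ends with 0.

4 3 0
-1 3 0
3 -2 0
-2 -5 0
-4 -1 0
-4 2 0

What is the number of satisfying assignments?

14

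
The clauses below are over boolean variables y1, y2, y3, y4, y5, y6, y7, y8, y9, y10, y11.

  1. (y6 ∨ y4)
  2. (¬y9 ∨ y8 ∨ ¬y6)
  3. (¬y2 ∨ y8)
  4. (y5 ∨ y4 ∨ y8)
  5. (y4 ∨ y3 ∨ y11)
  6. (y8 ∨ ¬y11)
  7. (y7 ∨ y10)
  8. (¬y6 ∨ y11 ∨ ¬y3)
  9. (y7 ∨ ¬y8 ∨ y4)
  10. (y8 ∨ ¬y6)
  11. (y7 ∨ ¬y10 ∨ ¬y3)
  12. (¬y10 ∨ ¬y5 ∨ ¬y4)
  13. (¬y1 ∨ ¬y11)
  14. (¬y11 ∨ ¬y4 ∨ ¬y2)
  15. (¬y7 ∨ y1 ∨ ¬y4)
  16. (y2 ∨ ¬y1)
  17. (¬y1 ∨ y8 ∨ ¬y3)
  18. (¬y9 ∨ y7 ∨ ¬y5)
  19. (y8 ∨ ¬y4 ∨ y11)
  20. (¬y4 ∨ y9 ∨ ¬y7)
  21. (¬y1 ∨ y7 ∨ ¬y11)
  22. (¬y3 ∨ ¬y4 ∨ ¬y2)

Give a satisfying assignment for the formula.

y1=1  y2=1  y3=0  y4=1  y5=0  y6=1  y7=0  y8=1  y9=0  y10=1  y11=0

Set y1 = True and propagate.
  then y11 is forced to False.
  then y2 is forced to True.
  then y8 is forced to True.
For the remaining variables, y3 = False, y4 = True, y5 = False, y6 = True, y7 = False, y9 = False, y10 = True works.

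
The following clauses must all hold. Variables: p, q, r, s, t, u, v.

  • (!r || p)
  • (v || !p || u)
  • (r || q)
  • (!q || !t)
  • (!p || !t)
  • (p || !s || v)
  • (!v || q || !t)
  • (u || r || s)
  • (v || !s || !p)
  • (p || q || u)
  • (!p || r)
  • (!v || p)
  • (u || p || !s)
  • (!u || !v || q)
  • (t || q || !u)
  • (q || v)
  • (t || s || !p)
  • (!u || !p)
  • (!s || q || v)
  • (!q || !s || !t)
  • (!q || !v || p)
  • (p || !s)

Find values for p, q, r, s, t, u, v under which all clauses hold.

p = 1, q = 1, r = 1, s = 1, t = 0, u = 0, v = 1

Check each clause:
  1. (p || !r) — p is true.
  2. (!p || u || v) — v is true.
  3. (r || q) — q is true.
  4. (!t || !q) — !t is true.
  5. (!p || !t) — !t is true.
  6. (v || !s || p) — p is true.
  7. (q || !v || !t) — q is true.
  8. (u || r || s) — r is true.
  9. (!p || v || !s) — v is true.
  10. (p || u || q) — p is true.
  11. (r || !p) — r is true.
  12. (!v || p) — p is true.
  13. (p || u || !s) — p is true.
  14. (!v || q || !u) — !u is true.
  15. (q || t || !u) — q is true.
  16. (q || v) — q is true.
  17. (s || t || !p) — s is true.
  18. (!p || !u) — !u is true.
  19. (!s || v || q) — q is true.
  20. (!q || !s || !t) — !t is true.
  21. (!q || p || !v) — p is true.
  22. (!s || p) — p is true.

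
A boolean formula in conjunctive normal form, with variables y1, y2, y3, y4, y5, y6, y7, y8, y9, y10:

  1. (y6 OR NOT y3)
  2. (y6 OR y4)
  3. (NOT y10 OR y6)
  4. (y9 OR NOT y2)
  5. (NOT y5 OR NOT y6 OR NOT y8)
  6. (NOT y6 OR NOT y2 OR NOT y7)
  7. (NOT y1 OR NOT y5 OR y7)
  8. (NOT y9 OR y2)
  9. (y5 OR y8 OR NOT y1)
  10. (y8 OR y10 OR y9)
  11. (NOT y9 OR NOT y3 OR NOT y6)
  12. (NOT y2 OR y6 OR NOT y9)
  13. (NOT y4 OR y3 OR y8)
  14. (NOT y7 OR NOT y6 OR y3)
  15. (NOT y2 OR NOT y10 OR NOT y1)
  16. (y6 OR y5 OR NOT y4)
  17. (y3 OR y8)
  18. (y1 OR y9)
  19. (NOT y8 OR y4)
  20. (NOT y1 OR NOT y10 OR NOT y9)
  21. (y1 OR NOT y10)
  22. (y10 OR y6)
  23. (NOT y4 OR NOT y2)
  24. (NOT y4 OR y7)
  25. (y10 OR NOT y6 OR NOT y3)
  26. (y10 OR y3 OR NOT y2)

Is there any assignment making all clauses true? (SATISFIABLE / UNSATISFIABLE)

SATISFIABLE

Set y1 = True and propagate.
The remaining clauses are satisfied by y2 = False, y3 = True, y4 = False, y5 = True, y6 = True, y7 = True, y8 = False, y9 = False, y10 = True.
So y1=True, y2=False, y3=True, y4=False, y5=True, y6=True, y7=True, y8=False, y9=False, y10=True is a satisfying assignment.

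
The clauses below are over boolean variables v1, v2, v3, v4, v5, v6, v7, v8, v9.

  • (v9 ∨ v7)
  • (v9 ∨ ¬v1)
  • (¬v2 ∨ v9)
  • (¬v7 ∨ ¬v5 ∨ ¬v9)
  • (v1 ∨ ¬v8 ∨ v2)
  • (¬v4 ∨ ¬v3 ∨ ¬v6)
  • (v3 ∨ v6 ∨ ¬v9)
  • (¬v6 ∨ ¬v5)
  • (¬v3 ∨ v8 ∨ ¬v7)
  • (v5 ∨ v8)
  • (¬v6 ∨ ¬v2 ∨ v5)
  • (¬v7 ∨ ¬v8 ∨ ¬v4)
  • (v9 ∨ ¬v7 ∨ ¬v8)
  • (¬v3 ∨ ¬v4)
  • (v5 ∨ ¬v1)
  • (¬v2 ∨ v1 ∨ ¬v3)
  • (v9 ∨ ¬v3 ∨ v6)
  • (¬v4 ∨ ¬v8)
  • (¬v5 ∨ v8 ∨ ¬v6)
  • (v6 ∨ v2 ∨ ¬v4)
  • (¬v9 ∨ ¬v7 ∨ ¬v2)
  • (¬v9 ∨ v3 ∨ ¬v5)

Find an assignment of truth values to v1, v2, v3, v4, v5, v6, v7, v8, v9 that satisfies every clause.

v4 occurs only negated in the remaining clauses — set v4 = False.
Try v1 = True.
  then v9 is forced to True.
  then v5 is forced to True.
  then v7 is forced to False.
  then v6 is forced to False.
  then v3 is forced to True.
v2, v8 are now unconstrained; take v2 = True, v8 = True.
Every clause has at least one true literal under this assignment.

v1 = T  v2 = T  v3 = T  v4 = F  v5 = T  v6 = F  v7 = F  v8 = T  v9 = T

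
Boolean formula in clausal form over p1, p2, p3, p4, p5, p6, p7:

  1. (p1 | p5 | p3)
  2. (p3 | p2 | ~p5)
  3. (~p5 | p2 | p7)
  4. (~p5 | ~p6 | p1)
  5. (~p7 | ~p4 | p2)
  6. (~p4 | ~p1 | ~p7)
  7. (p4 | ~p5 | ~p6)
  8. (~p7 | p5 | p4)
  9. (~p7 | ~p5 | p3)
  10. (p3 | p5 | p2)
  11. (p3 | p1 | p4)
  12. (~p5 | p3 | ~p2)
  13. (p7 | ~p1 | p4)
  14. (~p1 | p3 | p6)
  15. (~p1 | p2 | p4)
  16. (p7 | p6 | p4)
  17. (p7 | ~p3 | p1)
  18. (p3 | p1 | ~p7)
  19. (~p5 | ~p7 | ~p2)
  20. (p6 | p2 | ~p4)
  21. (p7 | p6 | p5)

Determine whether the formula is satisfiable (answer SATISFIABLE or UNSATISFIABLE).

SATISFIABLE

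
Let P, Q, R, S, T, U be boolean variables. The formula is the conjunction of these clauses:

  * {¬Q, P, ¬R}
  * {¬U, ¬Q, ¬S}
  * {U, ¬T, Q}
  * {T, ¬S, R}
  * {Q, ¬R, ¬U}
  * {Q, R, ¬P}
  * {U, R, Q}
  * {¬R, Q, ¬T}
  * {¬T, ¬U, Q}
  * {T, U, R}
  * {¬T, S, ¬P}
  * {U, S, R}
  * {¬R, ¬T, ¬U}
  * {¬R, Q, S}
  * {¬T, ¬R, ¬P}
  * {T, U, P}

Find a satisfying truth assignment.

P=T  Q=T  R=T  S=F  T=F  U=F

Check each clause:
  1. {¬R, ¬Q, P} — P is true.
  2. {¬U, ¬Q, ¬S} — ¬U is true.
  3. {U, Q, ¬T} — Q is true.
  4. {¬S, T, R} — R is true.
  5. {¬R, ¬U, Q} — ¬U is true.
  6. {Q, R, ¬P} — Q is true.
  7. {Q, U, R} — Q is true.
  8. {¬R, Q, ¬T} — Q is true.
  9. {¬T, ¬U, Q} — Q is true.
  10. {T, U, R} — R is true.
  11. {S, ¬P, ¬T} — ¬T is true.
  12. {S, U, R} — R is true.
  13. {¬R, ¬T, ¬U} — ¬U is true.
  14. {¬R, S, Q} — Q is true.
  15. {¬P, ¬T, ¬R} — ¬T is true.
  16. {P, T, U} — P is true.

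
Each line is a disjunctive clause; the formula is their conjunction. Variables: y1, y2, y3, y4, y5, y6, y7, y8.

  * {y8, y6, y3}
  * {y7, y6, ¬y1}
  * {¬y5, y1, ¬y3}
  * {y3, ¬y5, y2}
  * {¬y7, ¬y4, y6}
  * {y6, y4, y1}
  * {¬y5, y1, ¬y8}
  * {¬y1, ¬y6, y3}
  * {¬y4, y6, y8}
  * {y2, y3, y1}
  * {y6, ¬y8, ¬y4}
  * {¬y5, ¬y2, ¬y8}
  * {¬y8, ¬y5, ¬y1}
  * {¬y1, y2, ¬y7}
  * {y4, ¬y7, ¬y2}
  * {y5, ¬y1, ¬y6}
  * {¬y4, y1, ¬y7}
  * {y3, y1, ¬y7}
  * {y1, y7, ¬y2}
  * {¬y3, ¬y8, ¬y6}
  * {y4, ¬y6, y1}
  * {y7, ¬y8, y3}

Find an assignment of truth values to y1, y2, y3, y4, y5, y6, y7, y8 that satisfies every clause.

y1 = False, y2 = False, y3 = True, y4 = True, y5 = False, y6 = True, y7 = False, y8 = False

Check each clause:
  1. {y8, y6, y3} — y3 is true.
  2. {y7, ¬y1, y6} — ¬y1 is true.
  3. {¬y5, ¬y3, y1} — ¬y5 is true.
  4. {y3, y2, ¬y5} — y3 is true.
  5. {y6, ¬y4, ¬y7} — ¬y7 is true.
  6. {y1, y6, y4} — y4 is true.
  7. {y1, ¬y5, ¬y8} — ¬y8 is true.
  8. {¬y1, ¬y6, y3} — y3 is true.
  9. {y6, y8, ¬y4} — y6 is true.
  10. {y1, y3, y2} — y3 is true.
  11. {y6, ¬y8, ¬y4} — ¬y8 is true.
  12. {¬y5, ¬y2, ¬y8} — ¬y8 is true.
  13. {¬y8, ¬y1, ¬y5} — ¬y8 is true.
  14. {¬y1, y2, ¬y7} — ¬y7 is true.
  15. {y4, ¬y7, ¬y2} — ¬y7 is true.
  16. {y5, ¬y6, ¬y1} — ¬y1 is true.
  17. {y1, ¬y4, ¬y7} — ¬y7 is true.
  18. {y1, y3, ¬y7} — ¬y7 is true.
  19. {y1, ¬y2, y7} — ¬y2 is true.
  20. {¬y3, ¬y8, ¬y6} — ¬y8 is true.
  21. {y4, ¬y6, y1} — y4 is true.
  22. {¬y8, y7, y3} — ¬y8 is true.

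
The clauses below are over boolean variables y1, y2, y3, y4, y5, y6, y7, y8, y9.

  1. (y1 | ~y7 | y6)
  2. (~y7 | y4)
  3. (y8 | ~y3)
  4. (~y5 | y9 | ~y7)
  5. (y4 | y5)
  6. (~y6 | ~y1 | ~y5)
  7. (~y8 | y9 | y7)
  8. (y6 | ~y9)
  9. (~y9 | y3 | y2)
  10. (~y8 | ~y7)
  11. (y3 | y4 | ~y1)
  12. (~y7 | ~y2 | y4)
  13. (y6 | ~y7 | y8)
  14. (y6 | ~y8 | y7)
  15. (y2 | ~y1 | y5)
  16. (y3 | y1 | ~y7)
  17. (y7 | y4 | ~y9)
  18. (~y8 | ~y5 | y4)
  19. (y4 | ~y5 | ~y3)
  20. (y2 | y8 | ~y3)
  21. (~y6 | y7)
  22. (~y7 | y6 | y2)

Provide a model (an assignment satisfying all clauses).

y1=T  y2=F  y3=F  y4=T  y5=T  y6=F  y7=F  y8=F  y9=F

Check each clause:
  1. (y1 | ~y7 | y6) — ~y7 is true.
  2. (y4 | ~y7) — ~y7 is true.
  3. (~y3 | y8) — ~y3 is true.
  4. (~y7 | y9 | ~y5) — ~y7 is true.
  5. (y5 | y4) — y4 is true.
  6. (~y5 | ~y1 | ~y6) — ~y6 is true.
  7. (~y8 | y9 | y7) — ~y8 is true.
  8. (~y9 | y6) — ~y9 is true.
  9. (y3 | y2 | ~y9) — ~y9 is true.
  10. (~y7 | ~y8) — ~y8 is true.
  11. (y4 | y3 | ~y1) — y4 is true.
  12. (y4 | ~y7 | ~y2) — ~y7 is true.
  13. (y6 | ~y7 | y8) — ~y7 is true.
  14. (y6 | y7 | ~y8) — ~y8 is true.
  15. (y2 | ~y1 | y5) — y5 is true.
  16. (y1 | y3 | ~y7) — ~y7 is true.
  17. (y4 | ~y9 | y7) — ~y9 is true.
  18. (y4 | ~y8 | ~y5) — ~y8 is true.
  19. (y4 | ~y5 | ~y3) — y4 is true.
  20. (y2 | y8 | ~y3) — ~y3 is true.
  21. (~y6 | y7) — ~y6 is true.
  22. (~y7 | y2 | y6) — ~y7 is true.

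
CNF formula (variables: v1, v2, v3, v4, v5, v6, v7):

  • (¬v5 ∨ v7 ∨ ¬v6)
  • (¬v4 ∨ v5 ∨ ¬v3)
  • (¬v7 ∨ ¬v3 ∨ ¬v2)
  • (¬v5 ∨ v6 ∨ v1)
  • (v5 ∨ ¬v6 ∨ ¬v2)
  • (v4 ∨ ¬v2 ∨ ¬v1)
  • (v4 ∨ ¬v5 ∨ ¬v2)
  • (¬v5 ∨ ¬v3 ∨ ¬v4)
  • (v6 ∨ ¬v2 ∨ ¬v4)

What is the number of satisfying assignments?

41

Case analysis on v5 and v2:
  v5=1, v2=1: remaining (v1,v3,v4,v6,v7) ∈ {(0,0,1,1,1); (1,0,1,1,1)} — 2.
  v5=1, v2=0: 12 of the 32 assignments to (v1,v3,v4,v6,v7) work.
  v5=0, v2=1: remaining (v1,v3,v4,v6,v7) ∈ {(0,0,0,0,0); (0,0,0,0,1); (0,1,0,0,0)} — 3.
  v5=0, v2=0: v1, v6, v7 free; 3 ways for (v3,v4) × 2^3 = 24.
Total: 2 + 12 + 3 + 24 = 41.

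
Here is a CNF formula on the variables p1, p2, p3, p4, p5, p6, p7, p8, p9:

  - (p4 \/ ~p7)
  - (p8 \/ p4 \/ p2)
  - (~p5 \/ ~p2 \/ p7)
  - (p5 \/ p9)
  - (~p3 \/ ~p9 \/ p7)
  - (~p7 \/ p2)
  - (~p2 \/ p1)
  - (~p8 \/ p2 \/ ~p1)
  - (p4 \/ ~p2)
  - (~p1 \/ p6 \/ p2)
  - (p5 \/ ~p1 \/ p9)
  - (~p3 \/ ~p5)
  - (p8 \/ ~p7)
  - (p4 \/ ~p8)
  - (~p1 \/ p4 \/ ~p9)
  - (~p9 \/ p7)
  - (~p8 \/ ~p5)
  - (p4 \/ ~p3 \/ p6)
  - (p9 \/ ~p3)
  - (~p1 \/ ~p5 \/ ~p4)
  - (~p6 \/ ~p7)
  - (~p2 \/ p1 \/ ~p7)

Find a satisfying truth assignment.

p1=True, p2=True, p3=False, p4=True, p5=False, p6=False, p7=True, p8=True, p9=True

Check each clause:
  1. (p4 \/ ~p7) — p4 is true.
  2. (p2 \/ p4 \/ p8) — p8 is true.
  3. (~p5 \/ ~p2 \/ p7) — ~p5 is true.
  4. (p5 \/ p9) — p9 is true.
  5. (~p9 \/ ~p3 \/ p7) — ~p3 is true.
  6. (p2 \/ ~p7) — p2 is true.
  7. (~p2 \/ p1) — p1 is true.
  8. (~p1 \/ ~p8 \/ p2) — p2 is true.
  9. (~p2 \/ p4) — p4 is true.
  10. (~p1 \/ p6 \/ p2) — p2 is true.
  11. (~p1 \/ p5 \/ p9) — p9 is true.
  12. (~p5 \/ ~p3) — ~p5 is true.
  13. (~p7 \/ p8) — p8 is true.
  14. (p4 \/ ~p8) — p4 is true.
  15. (~p9 \/ ~p1 \/ p4) — p4 is true.
  16. (p7 \/ ~p9) — p7 is true.
  17. (~p5 \/ ~p8) — ~p5 is true.
  18. (p6 \/ p4 \/ ~p3) — p4 is true.
  19. (p9 \/ ~p3) — p9 is true.
  20. (~p1 \/ ~p5 \/ ~p4) — ~p5 is true.
  21. (~p7 \/ ~p6) — ~p6 is true.
  22. (p1 \/ ~p2 \/ ~p7) — p1 is true.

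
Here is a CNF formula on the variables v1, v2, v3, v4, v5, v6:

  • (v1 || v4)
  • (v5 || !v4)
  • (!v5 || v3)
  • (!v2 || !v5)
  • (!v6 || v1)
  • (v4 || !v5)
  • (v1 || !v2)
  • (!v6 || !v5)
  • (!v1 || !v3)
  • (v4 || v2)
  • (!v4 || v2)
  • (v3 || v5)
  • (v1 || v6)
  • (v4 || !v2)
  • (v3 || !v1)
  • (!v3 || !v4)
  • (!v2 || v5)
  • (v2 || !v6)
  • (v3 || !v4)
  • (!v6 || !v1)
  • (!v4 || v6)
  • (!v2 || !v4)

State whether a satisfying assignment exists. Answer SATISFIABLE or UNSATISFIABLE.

v4 = True:
  propagation gives v5=True, v3=True; an empty clause results — contradiction.
v4 = False:
  propagation gives v1=True, v5=False, v3=False; an empty clause results — contradiction.
Every branch closes, so no satisfying assignment exists.

UNSATISFIABLE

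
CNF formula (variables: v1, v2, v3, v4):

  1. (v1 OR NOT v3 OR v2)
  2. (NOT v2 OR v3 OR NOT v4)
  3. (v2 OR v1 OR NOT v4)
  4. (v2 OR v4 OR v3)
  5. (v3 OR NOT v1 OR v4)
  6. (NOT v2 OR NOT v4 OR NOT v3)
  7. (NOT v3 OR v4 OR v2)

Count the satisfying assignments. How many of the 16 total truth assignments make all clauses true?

Satisfying assignments:
  v1=F v2=T v3=F v4=F
  v1=F v2=T v3=T v4=F
  v1=T v2=F v3=F v4=T
  v1=T v2=F v3=T v4=T
  v1=T v2=T v3=T v4=F
Count: 5.

5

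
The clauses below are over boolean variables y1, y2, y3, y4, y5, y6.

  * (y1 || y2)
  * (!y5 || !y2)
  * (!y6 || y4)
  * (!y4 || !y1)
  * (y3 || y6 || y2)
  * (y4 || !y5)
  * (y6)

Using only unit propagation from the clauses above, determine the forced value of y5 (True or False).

False

(y6) stands alone — y6 = True.
In (y4 || !y6), !y6 is now false; y4 must hold, so y4 = True.
(!y1 || !y4) with y4 = True leaves only !y1, so y1 = False.
From (y1 || y2) and y1 = False: y2 = True.
From (!y2 || !y5) and y2 = True: y5 = False.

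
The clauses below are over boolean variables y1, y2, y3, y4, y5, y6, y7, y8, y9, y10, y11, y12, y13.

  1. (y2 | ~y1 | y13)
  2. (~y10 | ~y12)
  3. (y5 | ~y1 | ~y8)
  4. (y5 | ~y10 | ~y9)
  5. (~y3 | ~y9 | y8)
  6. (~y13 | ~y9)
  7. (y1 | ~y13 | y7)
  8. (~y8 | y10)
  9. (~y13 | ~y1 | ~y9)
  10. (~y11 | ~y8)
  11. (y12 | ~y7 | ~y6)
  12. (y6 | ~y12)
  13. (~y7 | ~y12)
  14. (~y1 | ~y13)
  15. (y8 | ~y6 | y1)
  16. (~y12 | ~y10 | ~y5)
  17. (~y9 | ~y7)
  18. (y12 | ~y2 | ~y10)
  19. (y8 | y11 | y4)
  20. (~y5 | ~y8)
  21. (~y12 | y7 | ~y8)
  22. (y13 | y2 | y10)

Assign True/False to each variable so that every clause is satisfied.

y3 occurs only negated in the remaining clauses — set y3 = False.
Branch on y1: take y1 = True.
  then y13 is forced to False.
  then y2 is forced to True.
Set y4 = False and propagate.
The remaining clauses are satisfied by y5 = True, y6 = False, y7 = False, y8 = False, y9 = True, y10 = False, y11 = True, y12 = False.

y1 = True  y2 = True  y3 = False  y4 = False  y5 = True  y6 = False  y7 = False  y8 = False  y9 = True  y10 = False  y11 = True  y12 = False  y13 = False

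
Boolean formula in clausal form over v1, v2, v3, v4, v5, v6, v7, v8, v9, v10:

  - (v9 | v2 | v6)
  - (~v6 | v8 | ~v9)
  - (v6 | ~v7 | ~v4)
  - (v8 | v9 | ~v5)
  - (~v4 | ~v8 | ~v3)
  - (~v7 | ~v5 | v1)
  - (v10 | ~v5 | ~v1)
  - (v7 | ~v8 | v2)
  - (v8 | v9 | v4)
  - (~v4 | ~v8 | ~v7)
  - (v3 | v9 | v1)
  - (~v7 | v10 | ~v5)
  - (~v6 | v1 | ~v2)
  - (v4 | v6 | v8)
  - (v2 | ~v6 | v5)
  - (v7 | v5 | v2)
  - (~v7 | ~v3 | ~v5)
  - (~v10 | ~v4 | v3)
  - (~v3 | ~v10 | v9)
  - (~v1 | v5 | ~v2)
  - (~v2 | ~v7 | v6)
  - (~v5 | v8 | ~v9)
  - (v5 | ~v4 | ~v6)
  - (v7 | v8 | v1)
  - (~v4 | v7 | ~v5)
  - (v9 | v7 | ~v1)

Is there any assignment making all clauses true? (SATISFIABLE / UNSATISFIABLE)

Try v1 = True.
Set v2 = True and propagate.
  then v5 is forced to True.
  then v10 is forced to True.
Try v3 = False.
  then v4 is forced to False.
The remaining clauses are satisfied by v6 = False, v7 = False, v8 = True, v9 = True.
So v1=1  v2=1  v3=0  v4=0  v5=1  v6=0  v7=0  v8=1  v9=1  v10=1 is a satisfying assignment.

SATISFIABLE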